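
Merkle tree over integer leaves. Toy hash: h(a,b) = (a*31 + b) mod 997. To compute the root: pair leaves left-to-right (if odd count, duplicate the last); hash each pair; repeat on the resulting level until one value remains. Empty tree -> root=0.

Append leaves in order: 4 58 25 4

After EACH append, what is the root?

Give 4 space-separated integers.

After append 4 (leaves=[4]):
  L0: [4]
  root=4
After append 58 (leaves=[4, 58]):
  L0: [4, 58]
  L1: h(4,58)=(4*31+58)%997=182 -> [182]
  root=182
After append 25 (leaves=[4, 58, 25]):
  L0: [4, 58, 25]
  L1: h(4,58)=(4*31+58)%997=182 h(25,25)=(25*31+25)%997=800 -> [182, 800]
  L2: h(182,800)=(182*31+800)%997=460 -> [460]
  root=460
After append 4 (leaves=[4, 58, 25, 4]):
  L0: [4, 58, 25, 4]
  L1: h(4,58)=(4*31+58)%997=182 h(25,4)=(25*31+4)%997=779 -> [182, 779]
  L2: h(182,779)=(182*31+779)%997=439 -> [439]
  root=439

Answer: 4 182 460 439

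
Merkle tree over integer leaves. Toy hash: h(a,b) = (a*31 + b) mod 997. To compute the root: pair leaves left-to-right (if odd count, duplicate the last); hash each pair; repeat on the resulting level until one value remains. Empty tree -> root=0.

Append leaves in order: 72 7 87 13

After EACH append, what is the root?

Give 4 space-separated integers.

Answer: 72 245 409 335

Derivation:
After append 72 (leaves=[72]):
  L0: [72]
  root=72
After append 7 (leaves=[72, 7]):
  L0: [72, 7]
  L1: h(72,7)=(72*31+7)%997=245 -> [245]
  root=245
After append 87 (leaves=[72, 7, 87]):
  L0: [72, 7, 87]
  L1: h(72,7)=(72*31+7)%997=245 h(87,87)=(87*31+87)%997=790 -> [245, 790]
  L2: h(245,790)=(245*31+790)%997=409 -> [409]
  root=409
After append 13 (leaves=[72, 7, 87, 13]):
  L0: [72, 7, 87, 13]
  L1: h(72,7)=(72*31+7)%997=245 h(87,13)=(87*31+13)%997=716 -> [245, 716]
  L2: h(245,716)=(245*31+716)%997=335 -> [335]
  root=335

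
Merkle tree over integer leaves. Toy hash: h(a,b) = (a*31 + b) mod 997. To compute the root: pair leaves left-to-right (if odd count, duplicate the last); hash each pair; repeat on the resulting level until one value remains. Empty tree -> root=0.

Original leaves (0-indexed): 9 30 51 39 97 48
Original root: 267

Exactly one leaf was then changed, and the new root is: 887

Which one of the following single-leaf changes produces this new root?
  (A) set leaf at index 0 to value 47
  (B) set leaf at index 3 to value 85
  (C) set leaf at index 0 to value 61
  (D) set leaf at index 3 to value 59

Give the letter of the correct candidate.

Answer: D

Derivation:
Original leaves: [9, 30, 51, 39, 97, 48]
Target new root: 887
Try each candidate change and compute the resulting root:
Candidate A: set leaf[0] = 47 -> leaves = [47, 30, 51, 39, 97, 48]
  L0: [47, 30, 51, 39, 97, 48]
  L1: h(47,30)=(47*31+30)%997=490 h(51,39)=(51*31+39)%997=623 h(97,48)=(97*31+48)%997=64 -> [490, 623, 64]
  L2: h(490,623)=(490*31+623)%997=858 h(64,64)=(64*31+64)%997=54 -> [858, 54]
  L3: h(858,54)=(858*31+54)%997=730 -> [730]
  root = 730 != target 887
Candidate B: set leaf[3] = 85 -> leaves = [9, 30, 51, 85, 97, 48]
  L0: [9, 30, 51, 85, 97, 48]
  L1: h(9,30)=(9*31+30)%997=309 h(51,85)=(51*31+85)%997=669 h(97,48)=(97*31+48)%997=64 -> [309, 669, 64]
  L2: h(309,669)=(309*31+669)%997=278 h(64,64)=(64*31+64)%997=54 -> [278, 54]
  L3: h(278,54)=(278*31+54)%997=696 -> [696]
  root = 696 != target 887
Candidate C: set leaf[0] = 61 -> leaves = [61, 30, 51, 39, 97, 48]
  L0: [61, 30, 51, 39, 97, 48]
  L1: h(61,30)=(61*31+30)%997=924 h(51,39)=(51*31+39)%997=623 h(97,48)=(97*31+48)%997=64 -> [924, 623, 64]
  L2: h(924,623)=(924*31+623)%997=354 h(64,64)=(64*31+64)%997=54 -> [354, 54]
  L3: h(354,54)=(354*31+54)%997=61 -> [61]
  root = 61 != target 887
Candidate D: set leaf[3] = 59 -> leaves = [9, 30, 51, 59, 97, 48]
  L0: [9, 30, 51, 59, 97, 48]
  L1: h(9,30)=(9*31+30)%997=309 h(51,59)=(51*31+59)%997=643 h(97,48)=(97*31+48)%997=64 -> [309, 643, 64]
  L2: h(309,643)=(309*31+643)%997=252 h(64,64)=(64*31+64)%997=54 -> [252, 54]
  L3: h(252,54)=(252*31+54)%997=887 -> [887]
  root = 887 == target 887  ** MATCH **
Candidate D produces the target root.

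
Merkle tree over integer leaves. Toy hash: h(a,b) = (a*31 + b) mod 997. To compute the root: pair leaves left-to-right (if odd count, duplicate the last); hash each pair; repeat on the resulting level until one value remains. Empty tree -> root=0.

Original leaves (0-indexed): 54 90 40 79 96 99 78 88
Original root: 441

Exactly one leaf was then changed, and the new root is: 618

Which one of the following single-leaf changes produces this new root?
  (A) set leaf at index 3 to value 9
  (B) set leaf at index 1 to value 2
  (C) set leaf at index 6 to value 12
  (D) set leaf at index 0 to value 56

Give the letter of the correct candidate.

Answer: B

Derivation:
Original leaves: [54, 90, 40, 79, 96, 99, 78, 88]
Target new root: 618
Try each candidate change and compute the resulting root:
Candidate A: set leaf[3] = 9 -> leaves = [54, 90, 40, 9, 96, 99, 78, 88]
  L0: [54, 90, 40, 9, 96, 99, 78, 88]
  L1: h(54,90)=(54*31+90)%997=767 h(40,9)=(40*31+9)%997=252 h(96,99)=(96*31+99)%997=84 h(78,88)=(78*31+88)%997=512 -> [767, 252, 84, 512]
  L2: h(767,252)=(767*31+252)%997=101 h(84,512)=(84*31+512)%997=125 -> [101, 125]
  L3: h(101,125)=(101*31+125)%997=265 -> [265]
  root = 265 != target 618
Candidate B: set leaf[1] = 2 -> leaves = [54, 2, 40, 79, 96, 99, 78, 88]
  L0: [54, 2, 40, 79, 96, 99, 78, 88]
  L1: h(54,2)=(54*31+2)%997=679 h(40,79)=(40*31+79)%997=322 h(96,99)=(96*31+99)%997=84 h(78,88)=(78*31+88)%997=512 -> [679, 322, 84, 512]
  L2: h(679,322)=(679*31+322)%997=434 h(84,512)=(84*31+512)%997=125 -> [434, 125]
  L3: h(434,125)=(434*31+125)%997=618 -> [618]
  root = 618 == target 618  ** MATCH **
Candidate C: set leaf[6] = 12 -> leaves = [54, 90, 40, 79, 96, 99, 12, 88]
  L0: [54, 90, 40, 79, 96, 99, 12, 88]
  L1: h(54,90)=(54*31+90)%997=767 h(40,79)=(40*31+79)%997=322 h(96,99)=(96*31+99)%997=84 h(12,88)=(12*31+88)%997=460 -> [767, 322, 84, 460]
  L2: h(767,322)=(767*31+322)%997=171 h(84,460)=(84*31+460)%997=73 -> [171, 73]
  L3: h(171,73)=(171*31+73)%997=389 -> [389]
  root = 389 != target 618
Candidate D: set leaf[0] = 56 -> leaves = [56, 90, 40, 79, 96, 99, 78, 88]
  L0: [56, 90, 40, 79, 96, 99, 78, 88]
  L1: h(56,90)=(56*31+90)%997=829 h(40,79)=(40*31+79)%997=322 h(96,99)=(96*31+99)%997=84 h(78,88)=(78*31+88)%997=512 -> [829, 322, 84, 512]
  L2: h(829,322)=(829*31+322)%997=99 h(84,512)=(84*31+512)%997=125 -> [99, 125]
  L3: h(99,125)=(99*31+125)%997=203 -> [203]
  root = 203 != target 618
Candidate B produces the target root.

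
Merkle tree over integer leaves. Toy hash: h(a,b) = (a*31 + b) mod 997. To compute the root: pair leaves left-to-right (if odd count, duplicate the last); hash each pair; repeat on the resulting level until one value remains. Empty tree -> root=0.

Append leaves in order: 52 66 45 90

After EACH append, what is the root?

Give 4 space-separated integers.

Answer: 52 681 617 662

Derivation:
After append 52 (leaves=[52]):
  L0: [52]
  root=52
After append 66 (leaves=[52, 66]):
  L0: [52, 66]
  L1: h(52,66)=(52*31+66)%997=681 -> [681]
  root=681
After append 45 (leaves=[52, 66, 45]):
  L0: [52, 66, 45]
  L1: h(52,66)=(52*31+66)%997=681 h(45,45)=(45*31+45)%997=443 -> [681, 443]
  L2: h(681,443)=(681*31+443)%997=617 -> [617]
  root=617
After append 90 (leaves=[52, 66, 45, 90]):
  L0: [52, 66, 45, 90]
  L1: h(52,66)=(52*31+66)%997=681 h(45,90)=(45*31+90)%997=488 -> [681, 488]
  L2: h(681,488)=(681*31+488)%997=662 -> [662]
  root=662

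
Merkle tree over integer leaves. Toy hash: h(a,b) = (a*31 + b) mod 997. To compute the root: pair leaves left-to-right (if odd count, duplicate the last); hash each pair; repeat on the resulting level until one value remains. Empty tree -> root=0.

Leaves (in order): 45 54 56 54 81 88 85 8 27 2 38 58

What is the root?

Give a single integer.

L0: [45, 54, 56, 54, 81, 88, 85, 8, 27, 2, 38, 58]
L1: h(45,54)=(45*31+54)%997=452 h(56,54)=(56*31+54)%997=793 h(81,88)=(81*31+88)%997=605 h(85,8)=(85*31+8)%997=649 h(27,2)=(27*31+2)%997=839 h(38,58)=(38*31+58)%997=239 -> [452, 793, 605, 649, 839, 239]
L2: h(452,793)=(452*31+793)%997=847 h(605,649)=(605*31+649)%997=461 h(839,239)=(839*31+239)%997=326 -> [847, 461, 326]
L3: h(847,461)=(847*31+461)%997=796 h(326,326)=(326*31+326)%997=462 -> [796, 462]
L4: h(796,462)=(796*31+462)%997=213 -> [213]

Answer: 213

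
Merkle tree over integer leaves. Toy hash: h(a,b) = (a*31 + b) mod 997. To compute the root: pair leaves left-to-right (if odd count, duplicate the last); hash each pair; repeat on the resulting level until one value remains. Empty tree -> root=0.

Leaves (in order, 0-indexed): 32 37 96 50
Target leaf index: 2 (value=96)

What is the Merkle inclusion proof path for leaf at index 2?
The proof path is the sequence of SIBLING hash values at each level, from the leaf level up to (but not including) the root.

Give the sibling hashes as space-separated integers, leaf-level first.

L0 (leaves): [32, 37, 96, 50], target index=2
L1: h(32,37)=(32*31+37)%997=32 [pair 0] h(96,50)=(96*31+50)%997=35 [pair 1] -> [32, 35]
  Sibling for proof at L0: 50
L2: h(32,35)=(32*31+35)%997=30 [pair 0] -> [30]
  Sibling for proof at L1: 32
Root: 30
Proof path (sibling hashes from leaf to root): [50, 32]

Answer: 50 32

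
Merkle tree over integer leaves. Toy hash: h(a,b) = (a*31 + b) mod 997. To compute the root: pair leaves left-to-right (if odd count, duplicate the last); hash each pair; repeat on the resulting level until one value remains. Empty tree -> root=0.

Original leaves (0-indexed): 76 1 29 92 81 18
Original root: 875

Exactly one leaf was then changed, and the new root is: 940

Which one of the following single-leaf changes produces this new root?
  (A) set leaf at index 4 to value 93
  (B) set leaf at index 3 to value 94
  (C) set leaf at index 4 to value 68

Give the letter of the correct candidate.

Original leaves: [76, 1, 29, 92, 81, 18]
Target new root: 940
Try each candidate change and compute the resulting root:
Candidate A: set leaf[4] = 93 -> leaves = [76, 1, 29, 92, 93, 18]
  L0: [76, 1, 29, 92, 93, 18]
  L1: h(76,1)=(76*31+1)%997=363 h(29,92)=(29*31+92)%997=991 h(93,18)=(93*31+18)%997=907 -> [363, 991, 907]
  L2: h(363,991)=(363*31+991)%997=280 h(907,907)=(907*31+907)%997=111 -> [280, 111]
  L3: h(280,111)=(280*31+111)%997=815 -> [815]
  root = 815 != target 940
Candidate B: set leaf[3] = 94 -> leaves = [76, 1, 29, 94, 81, 18]
  L0: [76, 1, 29, 94, 81, 18]
  L1: h(76,1)=(76*31+1)%997=363 h(29,94)=(29*31+94)%997=993 h(81,18)=(81*31+18)%997=535 -> [363, 993, 535]
  L2: h(363,993)=(363*31+993)%997=282 h(535,535)=(535*31+535)%997=171 -> [282, 171]
  L3: h(282,171)=(282*31+171)%997=937 -> [937]
  root = 937 != target 940
Candidate C: set leaf[4] = 68 -> leaves = [76, 1, 29, 92, 68, 18]
  L0: [76, 1, 29, 92, 68, 18]
  L1: h(76,1)=(76*31+1)%997=363 h(29,92)=(29*31+92)%997=991 h(68,18)=(68*31+18)%997=132 -> [363, 991, 132]
  L2: h(363,991)=(363*31+991)%997=280 h(132,132)=(132*31+132)%997=236 -> [280, 236]
  L3: h(280,236)=(280*31+236)%997=940 -> [940]
  root = 940 == target 940  ** MATCH **
Candidate C produces the target root.

Answer: C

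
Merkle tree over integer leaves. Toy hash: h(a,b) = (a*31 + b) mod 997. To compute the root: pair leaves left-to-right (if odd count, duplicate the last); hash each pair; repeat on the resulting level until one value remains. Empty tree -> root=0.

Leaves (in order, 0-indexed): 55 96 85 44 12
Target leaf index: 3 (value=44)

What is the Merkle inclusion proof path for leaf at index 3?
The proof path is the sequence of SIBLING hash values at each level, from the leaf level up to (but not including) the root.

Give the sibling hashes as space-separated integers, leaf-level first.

L0 (leaves): [55, 96, 85, 44, 12], target index=3
L1: h(55,96)=(55*31+96)%997=804 [pair 0] h(85,44)=(85*31+44)%997=685 [pair 1] h(12,12)=(12*31+12)%997=384 [pair 2] -> [804, 685, 384]
  Sibling for proof at L0: 85
L2: h(804,685)=(804*31+685)%997=684 [pair 0] h(384,384)=(384*31+384)%997=324 [pair 1] -> [684, 324]
  Sibling for proof at L1: 804
L3: h(684,324)=(684*31+324)%997=591 [pair 0] -> [591]
  Sibling for proof at L2: 324
Root: 591
Proof path (sibling hashes from leaf to root): [85, 804, 324]

Answer: 85 804 324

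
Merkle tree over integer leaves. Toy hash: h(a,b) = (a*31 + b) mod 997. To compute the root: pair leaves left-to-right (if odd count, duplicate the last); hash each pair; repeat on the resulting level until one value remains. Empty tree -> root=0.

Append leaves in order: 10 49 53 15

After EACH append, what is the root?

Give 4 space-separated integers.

After append 10 (leaves=[10]):
  L0: [10]
  root=10
After append 49 (leaves=[10, 49]):
  L0: [10, 49]
  L1: h(10,49)=(10*31+49)%997=359 -> [359]
  root=359
After append 53 (leaves=[10, 49, 53]):
  L0: [10, 49, 53]
  L1: h(10,49)=(10*31+49)%997=359 h(53,53)=(53*31+53)%997=699 -> [359, 699]
  L2: h(359,699)=(359*31+699)%997=861 -> [861]
  root=861
After append 15 (leaves=[10, 49, 53, 15]):
  L0: [10, 49, 53, 15]
  L1: h(10,49)=(10*31+49)%997=359 h(53,15)=(53*31+15)%997=661 -> [359, 661]
  L2: h(359,661)=(359*31+661)%997=823 -> [823]
  root=823

Answer: 10 359 861 823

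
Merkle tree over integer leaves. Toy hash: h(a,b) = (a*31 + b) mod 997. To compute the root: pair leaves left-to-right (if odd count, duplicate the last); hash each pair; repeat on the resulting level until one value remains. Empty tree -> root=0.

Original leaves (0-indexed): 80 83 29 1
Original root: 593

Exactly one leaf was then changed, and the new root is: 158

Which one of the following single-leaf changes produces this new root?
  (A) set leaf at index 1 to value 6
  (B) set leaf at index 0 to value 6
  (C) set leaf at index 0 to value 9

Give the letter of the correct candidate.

Answer: C

Derivation:
Original leaves: [80, 83, 29, 1]
Target new root: 158
Try each candidate change and compute the resulting root:
Candidate A: set leaf[1] = 6 -> leaves = [80, 6, 29, 1]
  L0: [80, 6, 29, 1]
  L1: h(80,6)=(80*31+6)%997=492 h(29,1)=(29*31+1)%997=900 -> [492, 900]
  L2: h(492,900)=(492*31+900)%997=200 -> [200]
  root = 200 != target 158
Candidate B: set leaf[0] = 6 -> leaves = [6, 83, 29, 1]
  L0: [6, 83, 29, 1]
  L1: h(6,83)=(6*31+83)%997=269 h(29,1)=(29*31+1)%997=900 -> [269, 900]
  L2: h(269,900)=(269*31+900)%997=266 -> [266]
  root = 266 != target 158
Candidate C: set leaf[0] = 9 -> leaves = [9, 83, 29, 1]
  L0: [9, 83, 29, 1]
  L1: h(9,83)=(9*31+83)%997=362 h(29,1)=(29*31+1)%997=900 -> [362, 900]
  L2: h(362,900)=(362*31+900)%997=158 -> [158]
  root = 158 == target 158  ** MATCH **
Candidate C produces the target root.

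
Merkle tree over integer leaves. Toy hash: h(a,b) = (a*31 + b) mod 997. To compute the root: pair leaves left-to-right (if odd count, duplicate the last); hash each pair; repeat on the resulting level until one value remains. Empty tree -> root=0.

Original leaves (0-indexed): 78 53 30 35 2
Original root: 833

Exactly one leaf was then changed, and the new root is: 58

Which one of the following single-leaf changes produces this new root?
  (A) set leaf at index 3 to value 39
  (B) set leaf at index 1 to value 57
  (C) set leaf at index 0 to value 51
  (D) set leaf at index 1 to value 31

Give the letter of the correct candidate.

Original leaves: [78, 53, 30, 35, 2]
Target new root: 58
Try each candidate change and compute the resulting root:
Candidate A: set leaf[3] = 39 -> leaves = [78, 53, 30, 39, 2]
  L0: [78, 53, 30, 39, 2]
  L1: h(78,53)=(78*31+53)%997=477 h(30,39)=(30*31+39)%997=969 h(2,2)=(2*31+2)%997=64 -> [477, 969, 64]
  L2: h(477,969)=(477*31+969)%997=801 h(64,64)=(64*31+64)%997=54 -> [801, 54]
  L3: h(801,54)=(801*31+54)%997=957 -> [957]
  root = 957 != target 58
Candidate B: set leaf[1] = 57 -> leaves = [78, 57, 30, 35, 2]
  L0: [78, 57, 30, 35, 2]
  L1: h(78,57)=(78*31+57)%997=481 h(30,35)=(30*31+35)%997=965 h(2,2)=(2*31+2)%997=64 -> [481, 965, 64]
  L2: h(481,965)=(481*31+965)%997=921 h(64,64)=(64*31+64)%997=54 -> [921, 54]
  L3: h(921,54)=(921*31+54)%997=689 -> [689]
  root = 689 != target 58
Candidate C: set leaf[0] = 51 -> leaves = [51, 53, 30, 35, 2]
  L0: [51, 53, 30, 35, 2]
  L1: h(51,53)=(51*31+53)%997=637 h(30,35)=(30*31+35)%997=965 h(2,2)=(2*31+2)%997=64 -> [637, 965, 64]
  L2: h(637,965)=(637*31+965)%997=772 h(64,64)=(64*31+64)%997=54 -> [772, 54]
  L3: h(772,54)=(772*31+54)%997=58 -> [58]
  root = 58 == target 58  ** MATCH **
Candidate D: set leaf[1] = 31 -> leaves = [78, 31, 30, 35, 2]
  L0: [78, 31, 30, 35, 2]
  L1: h(78,31)=(78*31+31)%997=455 h(30,35)=(30*31+35)%997=965 h(2,2)=(2*31+2)%997=64 -> [455, 965, 64]
  L2: h(455,965)=(455*31+965)%997=115 h(64,64)=(64*31+64)%997=54 -> [115, 54]
  L3: h(115,54)=(115*31+54)%997=628 -> [628]
  root = 628 != target 58
Candidate C produces the target root.

Answer: C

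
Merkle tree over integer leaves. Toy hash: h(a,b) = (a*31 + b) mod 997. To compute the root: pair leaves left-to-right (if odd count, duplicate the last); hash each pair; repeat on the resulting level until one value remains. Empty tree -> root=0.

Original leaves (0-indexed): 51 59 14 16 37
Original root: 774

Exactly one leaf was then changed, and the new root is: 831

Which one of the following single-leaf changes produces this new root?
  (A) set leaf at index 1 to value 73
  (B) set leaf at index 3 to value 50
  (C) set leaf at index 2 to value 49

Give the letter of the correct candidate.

Original leaves: [51, 59, 14, 16, 37]
Target new root: 831
Try each candidate change and compute the resulting root:
Candidate A: set leaf[1] = 73 -> leaves = [51, 73, 14, 16, 37]
  L0: [51, 73, 14, 16, 37]
  L1: h(51,73)=(51*31+73)%997=657 h(14,16)=(14*31+16)%997=450 h(37,37)=(37*31+37)%997=187 -> [657, 450, 187]
  L2: h(657,450)=(657*31+450)%997=877 h(187,187)=(187*31+187)%997=2 -> [877, 2]
  L3: h(877,2)=(877*31+2)%997=270 -> [270]
  root = 270 != target 831
Candidate B: set leaf[3] = 50 -> leaves = [51, 59, 14, 50, 37]
  L0: [51, 59, 14, 50, 37]
  L1: h(51,59)=(51*31+59)%997=643 h(14,50)=(14*31+50)%997=484 h(37,37)=(37*31+37)%997=187 -> [643, 484, 187]
  L2: h(643,484)=(643*31+484)%997=477 h(187,187)=(187*31+187)%997=2 -> [477, 2]
  L3: h(477,2)=(477*31+2)%997=831 -> [831]
  root = 831 == target 831  ** MATCH **
Candidate C: set leaf[2] = 49 -> leaves = [51, 59, 49, 16, 37]
  L0: [51, 59, 49, 16, 37]
  L1: h(51,59)=(51*31+59)%997=643 h(49,16)=(49*31+16)%997=538 h(37,37)=(37*31+37)%997=187 -> [643, 538, 187]
  L2: h(643,538)=(643*31+538)%997=531 h(187,187)=(187*31+187)%997=2 -> [531, 2]
  L3: h(531,2)=(531*31+2)%997=511 -> [511]
  root = 511 != target 831
Candidate B produces the target root.

Answer: B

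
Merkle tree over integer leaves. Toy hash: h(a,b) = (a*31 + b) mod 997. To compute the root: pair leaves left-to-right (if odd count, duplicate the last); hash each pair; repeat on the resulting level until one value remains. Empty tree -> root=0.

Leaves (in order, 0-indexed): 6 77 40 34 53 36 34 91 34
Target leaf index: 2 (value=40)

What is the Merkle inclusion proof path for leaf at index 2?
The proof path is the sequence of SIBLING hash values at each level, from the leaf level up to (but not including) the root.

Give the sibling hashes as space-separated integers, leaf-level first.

L0 (leaves): [6, 77, 40, 34, 53, 36, 34, 91, 34], target index=2
L1: h(6,77)=(6*31+77)%997=263 [pair 0] h(40,34)=(40*31+34)%997=277 [pair 1] h(53,36)=(53*31+36)%997=682 [pair 2] h(34,91)=(34*31+91)%997=148 [pair 3] h(34,34)=(34*31+34)%997=91 [pair 4] -> [263, 277, 682, 148, 91]
  Sibling for proof at L0: 34
L2: h(263,277)=(263*31+277)%997=454 [pair 0] h(682,148)=(682*31+148)%997=353 [pair 1] h(91,91)=(91*31+91)%997=918 [pair 2] -> [454, 353, 918]
  Sibling for proof at L1: 263
L3: h(454,353)=(454*31+353)%997=469 [pair 0] h(918,918)=(918*31+918)%997=463 [pair 1] -> [469, 463]
  Sibling for proof at L2: 353
L4: h(469,463)=(469*31+463)%997=47 [pair 0] -> [47]
  Sibling for proof at L3: 463
Root: 47
Proof path (sibling hashes from leaf to root): [34, 263, 353, 463]

Answer: 34 263 353 463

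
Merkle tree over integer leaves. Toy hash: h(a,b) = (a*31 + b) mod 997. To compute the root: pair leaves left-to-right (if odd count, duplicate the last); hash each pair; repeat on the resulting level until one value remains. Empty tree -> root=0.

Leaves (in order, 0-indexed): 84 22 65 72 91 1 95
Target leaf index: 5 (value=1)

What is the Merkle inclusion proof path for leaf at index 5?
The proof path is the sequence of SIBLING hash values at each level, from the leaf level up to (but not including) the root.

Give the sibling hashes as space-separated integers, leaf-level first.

Answer: 91 49 742

Derivation:
L0 (leaves): [84, 22, 65, 72, 91, 1, 95], target index=5
L1: h(84,22)=(84*31+22)%997=632 [pair 0] h(65,72)=(65*31+72)%997=93 [pair 1] h(91,1)=(91*31+1)%997=828 [pair 2] h(95,95)=(95*31+95)%997=49 [pair 3] -> [632, 93, 828, 49]
  Sibling for proof at L0: 91
L2: h(632,93)=(632*31+93)%997=742 [pair 0] h(828,49)=(828*31+49)%997=792 [pair 1] -> [742, 792]
  Sibling for proof at L1: 49
L3: h(742,792)=(742*31+792)%997=863 [pair 0] -> [863]
  Sibling for proof at L2: 742
Root: 863
Proof path (sibling hashes from leaf to root): [91, 49, 742]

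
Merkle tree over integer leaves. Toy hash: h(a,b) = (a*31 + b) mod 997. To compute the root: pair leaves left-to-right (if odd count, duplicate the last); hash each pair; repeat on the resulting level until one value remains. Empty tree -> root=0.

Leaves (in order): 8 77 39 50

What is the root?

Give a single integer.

Answer: 367

Derivation:
L0: [8, 77, 39, 50]
L1: h(8,77)=(8*31+77)%997=325 h(39,50)=(39*31+50)%997=262 -> [325, 262]
L2: h(325,262)=(325*31+262)%997=367 -> [367]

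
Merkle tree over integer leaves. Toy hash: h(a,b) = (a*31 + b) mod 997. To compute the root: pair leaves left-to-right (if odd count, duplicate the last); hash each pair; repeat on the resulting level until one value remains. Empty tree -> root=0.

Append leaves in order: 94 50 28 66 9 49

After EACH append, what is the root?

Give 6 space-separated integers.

Answer: 94 970 59 97 259 542

Derivation:
After append 94 (leaves=[94]):
  L0: [94]
  root=94
After append 50 (leaves=[94, 50]):
  L0: [94, 50]
  L1: h(94,50)=(94*31+50)%997=970 -> [970]
  root=970
After append 28 (leaves=[94, 50, 28]):
  L0: [94, 50, 28]
  L1: h(94,50)=(94*31+50)%997=970 h(28,28)=(28*31+28)%997=896 -> [970, 896]
  L2: h(970,896)=(970*31+896)%997=59 -> [59]
  root=59
After append 66 (leaves=[94, 50, 28, 66]):
  L0: [94, 50, 28, 66]
  L1: h(94,50)=(94*31+50)%997=970 h(28,66)=(28*31+66)%997=934 -> [970, 934]
  L2: h(970,934)=(970*31+934)%997=97 -> [97]
  root=97
After append 9 (leaves=[94, 50, 28, 66, 9]):
  L0: [94, 50, 28, 66, 9]
  L1: h(94,50)=(94*31+50)%997=970 h(28,66)=(28*31+66)%997=934 h(9,9)=(9*31+9)%997=288 -> [970, 934, 288]
  L2: h(970,934)=(970*31+934)%997=97 h(288,288)=(288*31+288)%997=243 -> [97, 243]
  L3: h(97,243)=(97*31+243)%997=259 -> [259]
  root=259
After append 49 (leaves=[94, 50, 28, 66, 9, 49]):
  L0: [94, 50, 28, 66, 9, 49]
  L1: h(94,50)=(94*31+50)%997=970 h(28,66)=(28*31+66)%997=934 h(9,49)=(9*31+49)%997=328 -> [970, 934, 328]
  L2: h(970,934)=(970*31+934)%997=97 h(328,328)=(328*31+328)%997=526 -> [97, 526]
  L3: h(97,526)=(97*31+526)%997=542 -> [542]
  root=542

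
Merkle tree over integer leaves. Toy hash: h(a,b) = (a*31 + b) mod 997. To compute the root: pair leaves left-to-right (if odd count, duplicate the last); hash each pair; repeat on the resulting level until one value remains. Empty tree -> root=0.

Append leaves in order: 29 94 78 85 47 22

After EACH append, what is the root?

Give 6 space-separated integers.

After append 29 (leaves=[29]):
  L0: [29]
  root=29
After append 94 (leaves=[29, 94]):
  L0: [29, 94]
  L1: h(29,94)=(29*31+94)%997=993 -> [993]
  root=993
After append 78 (leaves=[29, 94, 78]):
  L0: [29, 94, 78]
  L1: h(29,94)=(29*31+94)%997=993 h(78,78)=(78*31+78)%997=502 -> [993, 502]
  L2: h(993,502)=(993*31+502)%997=378 -> [378]
  root=378
After append 85 (leaves=[29, 94, 78, 85]):
  L0: [29, 94, 78, 85]
  L1: h(29,94)=(29*31+94)%997=993 h(78,85)=(78*31+85)%997=509 -> [993, 509]
  L2: h(993,509)=(993*31+509)%997=385 -> [385]
  root=385
After append 47 (leaves=[29, 94, 78, 85, 47]):
  L0: [29, 94, 78, 85, 47]
  L1: h(29,94)=(29*31+94)%997=993 h(78,85)=(78*31+85)%997=509 h(47,47)=(47*31+47)%997=507 -> [993, 509, 507]
  L2: h(993,509)=(993*31+509)%997=385 h(507,507)=(507*31+507)%997=272 -> [385, 272]
  L3: h(385,272)=(385*31+272)%997=243 -> [243]
  root=243
After append 22 (leaves=[29, 94, 78, 85, 47, 22]):
  L0: [29, 94, 78, 85, 47, 22]
  L1: h(29,94)=(29*31+94)%997=993 h(78,85)=(78*31+85)%997=509 h(47,22)=(47*31+22)%997=482 -> [993, 509, 482]
  L2: h(993,509)=(993*31+509)%997=385 h(482,482)=(482*31+482)%997=469 -> [385, 469]
  L3: h(385,469)=(385*31+469)%997=440 -> [440]
  root=440

Answer: 29 993 378 385 243 440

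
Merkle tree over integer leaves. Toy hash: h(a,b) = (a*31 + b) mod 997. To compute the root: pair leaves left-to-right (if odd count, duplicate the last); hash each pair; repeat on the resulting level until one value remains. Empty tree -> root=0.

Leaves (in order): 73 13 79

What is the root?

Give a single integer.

L0: [73, 13, 79]
L1: h(73,13)=(73*31+13)%997=282 h(79,79)=(79*31+79)%997=534 -> [282, 534]
L2: h(282,534)=(282*31+534)%997=303 -> [303]

Answer: 303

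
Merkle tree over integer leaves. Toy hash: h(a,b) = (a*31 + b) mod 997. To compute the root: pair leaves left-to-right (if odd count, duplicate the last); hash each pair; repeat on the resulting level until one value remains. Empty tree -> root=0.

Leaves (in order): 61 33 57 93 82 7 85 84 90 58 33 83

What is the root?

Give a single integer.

L0: [61, 33, 57, 93, 82, 7, 85, 84, 90, 58, 33, 83]
L1: h(61,33)=(61*31+33)%997=927 h(57,93)=(57*31+93)%997=863 h(82,7)=(82*31+7)%997=555 h(85,84)=(85*31+84)%997=725 h(90,58)=(90*31+58)%997=854 h(33,83)=(33*31+83)%997=109 -> [927, 863, 555, 725, 854, 109]
L2: h(927,863)=(927*31+863)%997=687 h(555,725)=(555*31+725)%997=981 h(854,109)=(854*31+109)%997=661 -> [687, 981, 661]
L3: h(687,981)=(687*31+981)%997=344 h(661,661)=(661*31+661)%997=215 -> [344, 215]
L4: h(344,215)=(344*31+215)%997=909 -> [909]

Answer: 909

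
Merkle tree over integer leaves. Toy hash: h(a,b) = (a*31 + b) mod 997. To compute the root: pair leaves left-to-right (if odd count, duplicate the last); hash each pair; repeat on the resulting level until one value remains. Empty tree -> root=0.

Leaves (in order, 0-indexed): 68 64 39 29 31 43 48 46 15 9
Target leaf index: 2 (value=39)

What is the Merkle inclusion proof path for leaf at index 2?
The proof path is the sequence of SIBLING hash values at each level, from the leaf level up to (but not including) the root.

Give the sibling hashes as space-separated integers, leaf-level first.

Answer: 29 178 754 834

Derivation:
L0 (leaves): [68, 64, 39, 29, 31, 43, 48, 46, 15, 9], target index=2
L1: h(68,64)=(68*31+64)%997=178 [pair 0] h(39,29)=(39*31+29)%997=241 [pair 1] h(31,43)=(31*31+43)%997=7 [pair 2] h(48,46)=(48*31+46)%997=537 [pair 3] h(15,9)=(15*31+9)%997=474 [pair 4] -> [178, 241, 7, 537, 474]
  Sibling for proof at L0: 29
L2: h(178,241)=(178*31+241)%997=774 [pair 0] h(7,537)=(7*31+537)%997=754 [pair 1] h(474,474)=(474*31+474)%997=213 [pair 2] -> [774, 754, 213]
  Sibling for proof at L1: 178
L3: h(774,754)=(774*31+754)%997=820 [pair 0] h(213,213)=(213*31+213)%997=834 [pair 1] -> [820, 834]
  Sibling for proof at L2: 754
L4: h(820,834)=(820*31+834)%997=332 [pair 0] -> [332]
  Sibling for proof at L3: 834
Root: 332
Proof path (sibling hashes from leaf to root): [29, 178, 754, 834]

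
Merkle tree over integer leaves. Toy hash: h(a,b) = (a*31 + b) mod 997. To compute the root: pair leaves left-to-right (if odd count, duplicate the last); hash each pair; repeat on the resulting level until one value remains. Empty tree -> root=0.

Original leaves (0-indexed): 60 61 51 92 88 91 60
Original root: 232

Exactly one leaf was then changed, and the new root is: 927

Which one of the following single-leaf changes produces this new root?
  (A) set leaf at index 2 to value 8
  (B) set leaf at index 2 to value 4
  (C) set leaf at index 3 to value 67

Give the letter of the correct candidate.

Answer: B

Derivation:
Original leaves: [60, 61, 51, 92, 88, 91, 60]
Target new root: 927
Try each candidate change and compute the resulting root:
Candidate A: set leaf[2] = 8 -> leaves = [60, 61, 8, 92, 88, 91, 60]
  L0: [60, 61, 8, 92, 88, 91, 60]
  L1: h(60,61)=(60*31+61)%997=924 h(8,92)=(8*31+92)%997=340 h(88,91)=(88*31+91)%997=825 h(60,60)=(60*31+60)%997=923 -> [924, 340, 825, 923]
  L2: h(924,340)=(924*31+340)%997=71 h(825,923)=(825*31+923)%997=576 -> [71, 576]
  L3: h(71,576)=(71*31+576)%997=783 -> [783]
  root = 783 != target 927
Candidate B: set leaf[2] = 4 -> leaves = [60, 61, 4, 92, 88, 91, 60]
  L0: [60, 61, 4, 92, 88, 91, 60]
  L1: h(60,61)=(60*31+61)%997=924 h(4,92)=(4*31+92)%997=216 h(88,91)=(88*31+91)%997=825 h(60,60)=(60*31+60)%997=923 -> [924, 216, 825, 923]
  L2: h(924,216)=(924*31+216)%997=944 h(825,923)=(825*31+923)%997=576 -> [944, 576]
  L3: h(944,576)=(944*31+576)%997=927 -> [927]
  root = 927 == target 927  ** MATCH **
Candidate C: set leaf[3] = 67 -> leaves = [60, 61, 51, 67, 88, 91, 60]
  L0: [60, 61, 51, 67, 88, 91, 60]
  L1: h(60,61)=(60*31+61)%997=924 h(51,67)=(51*31+67)%997=651 h(88,91)=(88*31+91)%997=825 h(60,60)=(60*31+60)%997=923 -> [924, 651, 825, 923]
  L2: h(924,651)=(924*31+651)%997=382 h(825,923)=(825*31+923)%997=576 -> [382, 576]
  L3: h(382,576)=(382*31+576)%997=454 -> [454]
  root = 454 != target 927
Candidate B produces the target root.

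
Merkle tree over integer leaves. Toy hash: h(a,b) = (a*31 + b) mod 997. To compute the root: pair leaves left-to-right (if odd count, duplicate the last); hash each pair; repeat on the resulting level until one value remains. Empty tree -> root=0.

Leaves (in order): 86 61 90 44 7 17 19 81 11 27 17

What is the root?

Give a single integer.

L0: [86, 61, 90, 44, 7, 17, 19, 81, 11, 27, 17]
L1: h(86,61)=(86*31+61)%997=733 h(90,44)=(90*31+44)%997=840 h(7,17)=(7*31+17)%997=234 h(19,81)=(19*31+81)%997=670 h(11,27)=(11*31+27)%997=368 h(17,17)=(17*31+17)%997=544 -> [733, 840, 234, 670, 368, 544]
L2: h(733,840)=(733*31+840)%997=632 h(234,670)=(234*31+670)%997=945 h(368,544)=(368*31+544)%997=985 -> [632, 945, 985]
L3: h(632,945)=(632*31+945)%997=597 h(985,985)=(985*31+985)%997=613 -> [597, 613]
L4: h(597,613)=(597*31+613)%997=177 -> [177]

Answer: 177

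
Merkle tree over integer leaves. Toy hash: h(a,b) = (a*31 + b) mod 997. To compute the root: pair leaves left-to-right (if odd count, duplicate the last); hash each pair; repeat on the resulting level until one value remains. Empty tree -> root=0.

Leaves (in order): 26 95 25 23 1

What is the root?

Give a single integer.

Answer: 305

Derivation:
L0: [26, 95, 25, 23, 1]
L1: h(26,95)=(26*31+95)%997=901 h(25,23)=(25*31+23)%997=798 h(1,1)=(1*31+1)%997=32 -> [901, 798, 32]
L2: h(901,798)=(901*31+798)%997=813 h(32,32)=(32*31+32)%997=27 -> [813, 27]
L3: h(813,27)=(813*31+27)%997=305 -> [305]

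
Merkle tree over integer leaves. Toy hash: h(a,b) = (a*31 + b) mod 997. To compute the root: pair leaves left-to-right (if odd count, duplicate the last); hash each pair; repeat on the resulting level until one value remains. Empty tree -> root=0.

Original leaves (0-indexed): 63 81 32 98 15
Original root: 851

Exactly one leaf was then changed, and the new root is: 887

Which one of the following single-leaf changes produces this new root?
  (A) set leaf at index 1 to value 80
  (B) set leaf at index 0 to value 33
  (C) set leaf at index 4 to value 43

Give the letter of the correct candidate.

Answer: A

Derivation:
Original leaves: [63, 81, 32, 98, 15]
Target new root: 887
Try each candidate change and compute the resulting root:
Candidate A: set leaf[1] = 80 -> leaves = [63, 80, 32, 98, 15]
  L0: [63, 80, 32, 98, 15]
  L1: h(63,80)=(63*31+80)%997=39 h(32,98)=(32*31+98)%997=93 h(15,15)=(15*31+15)%997=480 -> [39, 93, 480]
  L2: h(39,93)=(39*31+93)%997=305 h(480,480)=(480*31+480)%997=405 -> [305, 405]
  L3: h(305,405)=(305*31+405)%997=887 -> [887]
  root = 887 == target 887  ** MATCH **
Candidate B: set leaf[0] = 33 -> leaves = [33, 81, 32, 98, 15]
  L0: [33, 81, 32, 98, 15]
  L1: h(33,81)=(33*31+81)%997=107 h(32,98)=(32*31+98)%997=93 h(15,15)=(15*31+15)%997=480 -> [107, 93, 480]
  L2: h(107,93)=(107*31+93)%997=419 h(480,480)=(480*31+480)%997=405 -> [419, 405]
  L3: h(419,405)=(419*31+405)%997=433 -> [433]
  root = 433 != target 887
Candidate C: set leaf[4] = 43 -> leaves = [63, 81, 32, 98, 43]
  L0: [63, 81, 32, 98, 43]
  L1: h(63,81)=(63*31+81)%997=40 h(32,98)=(32*31+98)%997=93 h(43,43)=(43*31+43)%997=379 -> [40, 93, 379]
  L2: h(40,93)=(40*31+93)%997=336 h(379,379)=(379*31+379)%997=164 -> [336, 164]
  L3: h(336,164)=(336*31+164)%997=610 -> [610]
  root = 610 != target 887
Candidate A produces the target root.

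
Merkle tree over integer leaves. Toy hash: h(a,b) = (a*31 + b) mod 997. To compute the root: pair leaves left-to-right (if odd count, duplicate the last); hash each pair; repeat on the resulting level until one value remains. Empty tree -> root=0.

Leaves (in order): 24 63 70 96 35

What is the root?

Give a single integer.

L0: [24, 63, 70, 96, 35]
L1: h(24,63)=(24*31+63)%997=807 h(70,96)=(70*31+96)%997=272 h(35,35)=(35*31+35)%997=123 -> [807, 272, 123]
L2: h(807,272)=(807*31+272)%997=364 h(123,123)=(123*31+123)%997=945 -> [364, 945]
L3: h(364,945)=(364*31+945)%997=265 -> [265]

Answer: 265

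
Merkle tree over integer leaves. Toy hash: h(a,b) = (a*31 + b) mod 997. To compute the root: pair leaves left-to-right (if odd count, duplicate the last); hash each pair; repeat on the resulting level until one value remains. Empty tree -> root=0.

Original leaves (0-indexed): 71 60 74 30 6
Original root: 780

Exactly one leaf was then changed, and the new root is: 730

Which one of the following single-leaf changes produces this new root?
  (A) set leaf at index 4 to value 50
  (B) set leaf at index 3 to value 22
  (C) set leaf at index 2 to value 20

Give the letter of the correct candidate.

Answer: C

Derivation:
Original leaves: [71, 60, 74, 30, 6]
Target new root: 730
Try each candidate change and compute the resulting root:
Candidate A: set leaf[4] = 50 -> leaves = [71, 60, 74, 30, 50]
  L0: [71, 60, 74, 30, 50]
  L1: h(71,60)=(71*31+60)%997=267 h(74,30)=(74*31+30)%997=330 h(50,50)=(50*31+50)%997=603 -> [267, 330, 603]
  L2: h(267,330)=(267*31+330)%997=631 h(603,603)=(603*31+603)%997=353 -> [631, 353]
  L3: h(631,353)=(631*31+353)%997=971 -> [971]
  root = 971 != target 730
Candidate B: set leaf[3] = 22 -> leaves = [71, 60, 74, 22, 6]
  L0: [71, 60, 74, 22, 6]
  L1: h(71,60)=(71*31+60)%997=267 h(74,22)=(74*31+22)%997=322 h(6,6)=(6*31+6)%997=192 -> [267, 322, 192]
  L2: h(267,322)=(267*31+322)%997=623 h(192,192)=(192*31+192)%997=162 -> [623, 162]
  L3: h(623,162)=(623*31+162)%997=532 -> [532]
  root = 532 != target 730
Candidate C: set leaf[2] = 20 -> leaves = [71, 60, 20, 30, 6]
  L0: [71, 60, 20, 30, 6]
  L1: h(71,60)=(71*31+60)%997=267 h(20,30)=(20*31+30)%997=650 h(6,6)=(6*31+6)%997=192 -> [267, 650, 192]
  L2: h(267,650)=(267*31+650)%997=951 h(192,192)=(192*31+192)%997=162 -> [951, 162]
  L3: h(951,162)=(951*31+162)%997=730 -> [730]
  root = 730 == target 730  ** MATCH **
Candidate C produces the target root.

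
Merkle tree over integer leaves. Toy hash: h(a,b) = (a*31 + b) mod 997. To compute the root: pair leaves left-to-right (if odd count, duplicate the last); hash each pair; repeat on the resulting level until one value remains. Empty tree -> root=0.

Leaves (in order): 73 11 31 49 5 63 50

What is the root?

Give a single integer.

L0: [73, 11, 31, 49, 5, 63, 50]
L1: h(73,11)=(73*31+11)%997=280 h(31,49)=(31*31+49)%997=13 h(5,63)=(5*31+63)%997=218 h(50,50)=(50*31+50)%997=603 -> [280, 13, 218, 603]
L2: h(280,13)=(280*31+13)%997=717 h(218,603)=(218*31+603)%997=382 -> [717, 382]
L3: h(717,382)=(717*31+382)%997=675 -> [675]

Answer: 675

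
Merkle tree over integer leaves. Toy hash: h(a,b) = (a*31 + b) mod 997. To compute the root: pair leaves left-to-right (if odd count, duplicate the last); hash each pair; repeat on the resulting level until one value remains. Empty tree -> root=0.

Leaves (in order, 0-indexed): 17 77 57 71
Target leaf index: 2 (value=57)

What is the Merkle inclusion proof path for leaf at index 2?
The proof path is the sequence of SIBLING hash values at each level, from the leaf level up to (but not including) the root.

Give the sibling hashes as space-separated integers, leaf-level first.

L0 (leaves): [17, 77, 57, 71], target index=2
L1: h(17,77)=(17*31+77)%997=604 [pair 0] h(57,71)=(57*31+71)%997=841 [pair 1] -> [604, 841]
  Sibling for proof at L0: 71
L2: h(604,841)=(604*31+841)%997=622 [pair 0] -> [622]
  Sibling for proof at L1: 604
Root: 622
Proof path (sibling hashes from leaf to root): [71, 604]

Answer: 71 604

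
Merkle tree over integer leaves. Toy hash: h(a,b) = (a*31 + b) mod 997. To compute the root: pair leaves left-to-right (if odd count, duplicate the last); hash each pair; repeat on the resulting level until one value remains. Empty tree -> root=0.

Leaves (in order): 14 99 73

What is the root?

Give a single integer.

Answer: 913

Derivation:
L0: [14, 99, 73]
L1: h(14,99)=(14*31+99)%997=533 h(73,73)=(73*31+73)%997=342 -> [533, 342]
L2: h(533,342)=(533*31+342)%997=913 -> [913]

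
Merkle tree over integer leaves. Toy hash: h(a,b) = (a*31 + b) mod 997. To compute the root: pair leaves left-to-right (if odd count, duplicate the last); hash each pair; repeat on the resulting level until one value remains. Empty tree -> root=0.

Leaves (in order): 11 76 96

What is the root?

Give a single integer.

Answer: 47

Derivation:
L0: [11, 76, 96]
L1: h(11,76)=(11*31+76)%997=417 h(96,96)=(96*31+96)%997=81 -> [417, 81]
L2: h(417,81)=(417*31+81)%997=47 -> [47]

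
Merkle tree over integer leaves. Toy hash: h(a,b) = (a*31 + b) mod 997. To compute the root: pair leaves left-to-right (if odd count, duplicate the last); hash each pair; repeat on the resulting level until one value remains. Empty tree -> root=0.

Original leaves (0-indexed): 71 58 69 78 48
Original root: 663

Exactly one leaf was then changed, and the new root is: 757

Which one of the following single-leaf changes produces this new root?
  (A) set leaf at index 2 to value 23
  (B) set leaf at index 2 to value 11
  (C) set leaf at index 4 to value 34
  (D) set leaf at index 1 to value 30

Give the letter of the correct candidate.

Answer: B

Derivation:
Original leaves: [71, 58, 69, 78, 48]
Target new root: 757
Try each candidate change and compute the resulting root:
Candidate A: set leaf[2] = 23 -> leaves = [71, 58, 23, 78, 48]
  L0: [71, 58, 23, 78, 48]
  L1: h(71,58)=(71*31+58)%997=265 h(23,78)=(23*31+78)%997=791 h(48,48)=(48*31+48)%997=539 -> [265, 791, 539]
  L2: h(265,791)=(265*31+791)%997=33 h(539,539)=(539*31+539)%997=299 -> [33, 299]
  L3: h(33,299)=(33*31+299)%997=325 -> [325]
  root = 325 != target 757
Candidate B: set leaf[2] = 11 -> leaves = [71, 58, 11, 78, 48]
  L0: [71, 58, 11, 78, 48]
  L1: h(71,58)=(71*31+58)%997=265 h(11,78)=(11*31+78)%997=419 h(48,48)=(48*31+48)%997=539 -> [265, 419, 539]
  L2: h(265,419)=(265*31+419)%997=658 h(539,539)=(539*31+539)%997=299 -> [658, 299]
  L3: h(658,299)=(658*31+299)%997=757 -> [757]
  root = 757 == target 757  ** MATCH **
Candidate C: set leaf[4] = 34 -> leaves = [71, 58, 69, 78, 34]
  L0: [71, 58, 69, 78, 34]
  L1: h(71,58)=(71*31+58)%997=265 h(69,78)=(69*31+78)%997=223 h(34,34)=(34*31+34)%997=91 -> [265, 223, 91]
  L2: h(265,223)=(265*31+223)%997=462 h(91,91)=(91*31+91)%997=918 -> [462, 918]
  L3: h(462,918)=(462*31+918)%997=285 -> [285]
  root = 285 != target 757
Candidate D: set leaf[1] = 30 -> leaves = [71, 30, 69, 78, 48]
  L0: [71, 30, 69, 78, 48]
  L1: h(71,30)=(71*31+30)%997=237 h(69,78)=(69*31+78)%997=223 h(48,48)=(48*31+48)%997=539 -> [237, 223, 539]
  L2: h(237,223)=(237*31+223)%997=591 h(539,539)=(539*31+539)%997=299 -> [591, 299]
  L3: h(591,299)=(591*31+299)%997=674 -> [674]
  root = 674 != target 757
Candidate B produces the target root.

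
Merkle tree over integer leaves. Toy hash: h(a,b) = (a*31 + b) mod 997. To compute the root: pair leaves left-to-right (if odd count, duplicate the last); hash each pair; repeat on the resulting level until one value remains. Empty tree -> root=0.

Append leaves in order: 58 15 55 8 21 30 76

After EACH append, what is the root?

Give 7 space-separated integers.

Answer: 58 816 137 90 366 654 411

Derivation:
After append 58 (leaves=[58]):
  L0: [58]
  root=58
After append 15 (leaves=[58, 15]):
  L0: [58, 15]
  L1: h(58,15)=(58*31+15)%997=816 -> [816]
  root=816
After append 55 (leaves=[58, 15, 55]):
  L0: [58, 15, 55]
  L1: h(58,15)=(58*31+15)%997=816 h(55,55)=(55*31+55)%997=763 -> [816, 763]
  L2: h(816,763)=(816*31+763)%997=137 -> [137]
  root=137
After append 8 (leaves=[58, 15, 55, 8]):
  L0: [58, 15, 55, 8]
  L1: h(58,15)=(58*31+15)%997=816 h(55,8)=(55*31+8)%997=716 -> [816, 716]
  L2: h(816,716)=(816*31+716)%997=90 -> [90]
  root=90
After append 21 (leaves=[58, 15, 55, 8, 21]):
  L0: [58, 15, 55, 8, 21]
  L1: h(58,15)=(58*31+15)%997=816 h(55,8)=(55*31+8)%997=716 h(21,21)=(21*31+21)%997=672 -> [816, 716, 672]
  L2: h(816,716)=(816*31+716)%997=90 h(672,672)=(672*31+672)%997=567 -> [90, 567]
  L3: h(90,567)=(90*31+567)%997=366 -> [366]
  root=366
After append 30 (leaves=[58, 15, 55, 8, 21, 30]):
  L0: [58, 15, 55, 8, 21, 30]
  L1: h(58,15)=(58*31+15)%997=816 h(55,8)=(55*31+8)%997=716 h(21,30)=(21*31+30)%997=681 -> [816, 716, 681]
  L2: h(816,716)=(816*31+716)%997=90 h(681,681)=(681*31+681)%997=855 -> [90, 855]
  L3: h(90,855)=(90*31+855)%997=654 -> [654]
  root=654
After append 76 (leaves=[58, 15, 55, 8, 21, 30, 76]):
  L0: [58, 15, 55, 8, 21, 30, 76]
  L1: h(58,15)=(58*31+15)%997=816 h(55,8)=(55*31+8)%997=716 h(21,30)=(21*31+30)%997=681 h(76,76)=(76*31+76)%997=438 -> [816, 716, 681, 438]
  L2: h(816,716)=(816*31+716)%997=90 h(681,438)=(681*31+438)%997=612 -> [90, 612]
  L3: h(90,612)=(90*31+612)%997=411 -> [411]
  root=411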